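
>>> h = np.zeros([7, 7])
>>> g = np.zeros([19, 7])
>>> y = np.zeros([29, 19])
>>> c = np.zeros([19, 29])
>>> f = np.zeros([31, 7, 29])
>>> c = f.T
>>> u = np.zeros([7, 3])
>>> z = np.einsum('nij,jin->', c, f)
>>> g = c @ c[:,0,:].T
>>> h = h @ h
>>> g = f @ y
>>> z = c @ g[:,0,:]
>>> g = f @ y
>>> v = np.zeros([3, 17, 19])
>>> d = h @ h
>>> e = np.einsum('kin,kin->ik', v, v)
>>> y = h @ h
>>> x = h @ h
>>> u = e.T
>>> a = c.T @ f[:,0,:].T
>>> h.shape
(7, 7)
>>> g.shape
(31, 7, 19)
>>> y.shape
(7, 7)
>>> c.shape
(29, 7, 31)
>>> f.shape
(31, 7, 29)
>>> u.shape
(3, 17)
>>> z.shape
(29, 7, 19)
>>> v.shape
(3, 17, 19)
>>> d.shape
(7, 7)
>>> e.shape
(17, 3)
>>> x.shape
(7, 7)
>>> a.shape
(31, 7, 31)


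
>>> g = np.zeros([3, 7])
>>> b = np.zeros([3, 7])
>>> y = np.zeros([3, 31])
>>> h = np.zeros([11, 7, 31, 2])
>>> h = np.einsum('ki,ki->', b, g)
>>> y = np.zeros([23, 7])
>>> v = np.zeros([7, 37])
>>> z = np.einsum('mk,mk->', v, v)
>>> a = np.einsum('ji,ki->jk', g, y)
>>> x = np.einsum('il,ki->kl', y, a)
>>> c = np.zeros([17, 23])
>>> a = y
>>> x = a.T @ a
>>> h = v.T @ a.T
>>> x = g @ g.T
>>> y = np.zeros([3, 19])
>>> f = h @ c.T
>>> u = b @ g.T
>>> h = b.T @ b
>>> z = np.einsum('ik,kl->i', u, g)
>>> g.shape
(3, 7)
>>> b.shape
(3, 7)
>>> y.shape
(3, 19)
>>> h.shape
(7, 7)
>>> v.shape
(7, 37)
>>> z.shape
(3,)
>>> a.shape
(23, 7)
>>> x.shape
(3, 3)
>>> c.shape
(17, 23)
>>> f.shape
(37, 17)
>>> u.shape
(3, 3)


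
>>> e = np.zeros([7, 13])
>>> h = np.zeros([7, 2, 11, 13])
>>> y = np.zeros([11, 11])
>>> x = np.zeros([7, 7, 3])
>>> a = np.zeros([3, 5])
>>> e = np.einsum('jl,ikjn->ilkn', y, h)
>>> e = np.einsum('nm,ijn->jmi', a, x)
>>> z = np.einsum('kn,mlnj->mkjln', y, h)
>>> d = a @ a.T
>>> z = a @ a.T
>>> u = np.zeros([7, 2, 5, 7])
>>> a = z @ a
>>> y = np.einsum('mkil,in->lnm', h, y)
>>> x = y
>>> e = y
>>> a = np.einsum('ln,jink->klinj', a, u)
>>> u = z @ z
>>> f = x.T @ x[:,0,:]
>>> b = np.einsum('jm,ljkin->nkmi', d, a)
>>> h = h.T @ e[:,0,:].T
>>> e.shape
(13, 11, 7)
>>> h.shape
(13, 11, 2, 13)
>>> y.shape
(13, 11, 7)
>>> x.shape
(13, 11, 7)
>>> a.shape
(7, 3, 2, 5, 7)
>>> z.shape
(3, 3)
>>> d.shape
(3, 3)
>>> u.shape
(3, 3)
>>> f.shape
(7, 11, 7)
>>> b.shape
(7, 2, 3, 5)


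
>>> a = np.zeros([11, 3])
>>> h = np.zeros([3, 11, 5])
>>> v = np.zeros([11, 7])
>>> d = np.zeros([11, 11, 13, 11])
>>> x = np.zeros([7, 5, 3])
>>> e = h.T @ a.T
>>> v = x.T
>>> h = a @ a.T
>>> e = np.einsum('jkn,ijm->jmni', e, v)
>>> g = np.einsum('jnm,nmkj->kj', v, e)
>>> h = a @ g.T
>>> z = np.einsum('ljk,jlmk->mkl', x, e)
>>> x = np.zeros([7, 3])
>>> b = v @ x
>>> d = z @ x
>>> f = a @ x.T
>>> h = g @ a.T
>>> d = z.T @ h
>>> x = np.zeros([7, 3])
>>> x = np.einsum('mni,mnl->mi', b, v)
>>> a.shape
(11, 3)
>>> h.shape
(11, 11)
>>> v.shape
(3, 5, 7)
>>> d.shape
(7, 3, 11)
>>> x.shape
(3, 3)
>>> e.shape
(5, 7, 11, 3)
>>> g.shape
(11, 3)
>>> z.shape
(11, 3, 7)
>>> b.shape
(3, 5, 3)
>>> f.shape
(11, 7)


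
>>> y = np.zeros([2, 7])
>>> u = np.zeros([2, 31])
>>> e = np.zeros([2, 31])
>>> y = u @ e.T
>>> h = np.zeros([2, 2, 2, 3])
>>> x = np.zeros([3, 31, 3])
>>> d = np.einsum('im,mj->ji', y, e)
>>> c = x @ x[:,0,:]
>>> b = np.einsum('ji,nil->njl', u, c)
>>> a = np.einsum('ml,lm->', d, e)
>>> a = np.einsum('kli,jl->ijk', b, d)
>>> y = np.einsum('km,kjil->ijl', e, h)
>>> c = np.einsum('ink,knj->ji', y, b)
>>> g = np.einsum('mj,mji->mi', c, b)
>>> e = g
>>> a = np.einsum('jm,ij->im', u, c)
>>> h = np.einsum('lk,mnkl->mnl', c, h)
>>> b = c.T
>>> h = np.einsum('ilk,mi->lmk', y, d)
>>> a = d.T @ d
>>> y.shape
(2, 2, 3)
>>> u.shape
(2, 31)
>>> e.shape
(3, 3)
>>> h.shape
(2, 31, 3)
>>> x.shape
(3, 31, 3)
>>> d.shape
(31, 2)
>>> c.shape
(3, 2)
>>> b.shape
(2, 3)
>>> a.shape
(2, 2)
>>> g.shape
(3, 3)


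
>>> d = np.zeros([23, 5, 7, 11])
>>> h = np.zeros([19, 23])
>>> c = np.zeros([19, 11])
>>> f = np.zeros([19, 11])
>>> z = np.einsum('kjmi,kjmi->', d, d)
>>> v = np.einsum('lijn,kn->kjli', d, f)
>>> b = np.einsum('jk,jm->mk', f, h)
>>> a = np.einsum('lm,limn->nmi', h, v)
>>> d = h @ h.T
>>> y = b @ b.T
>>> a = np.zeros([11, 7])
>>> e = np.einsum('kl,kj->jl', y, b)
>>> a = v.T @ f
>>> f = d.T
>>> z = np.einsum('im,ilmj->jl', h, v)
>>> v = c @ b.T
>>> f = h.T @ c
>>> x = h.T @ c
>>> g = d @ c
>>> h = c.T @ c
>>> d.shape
(19, 19)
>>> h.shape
(11, 11)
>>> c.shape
(19, 11)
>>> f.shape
(23, 11)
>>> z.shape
(5, 7)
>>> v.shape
(19, 23)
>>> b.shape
(23, 11)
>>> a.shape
(5, 23, 7, 11)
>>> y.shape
(23, 23)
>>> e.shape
(11, 23)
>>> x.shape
(23, 11)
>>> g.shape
(19, 11)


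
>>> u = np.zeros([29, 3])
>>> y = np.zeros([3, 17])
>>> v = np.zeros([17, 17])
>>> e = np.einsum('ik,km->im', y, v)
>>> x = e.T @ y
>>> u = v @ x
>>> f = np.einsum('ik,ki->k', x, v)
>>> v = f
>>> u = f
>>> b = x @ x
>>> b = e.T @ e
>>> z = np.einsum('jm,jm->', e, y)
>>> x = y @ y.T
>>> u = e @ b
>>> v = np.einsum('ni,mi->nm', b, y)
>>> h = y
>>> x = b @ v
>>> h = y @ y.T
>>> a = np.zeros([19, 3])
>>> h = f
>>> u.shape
(3, 17)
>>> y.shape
(3, 17)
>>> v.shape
(17, 3)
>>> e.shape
(3, 17)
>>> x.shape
(17, 3)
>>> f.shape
(17,)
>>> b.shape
(17, 17)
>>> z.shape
()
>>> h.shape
(17,)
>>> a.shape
(19, 3)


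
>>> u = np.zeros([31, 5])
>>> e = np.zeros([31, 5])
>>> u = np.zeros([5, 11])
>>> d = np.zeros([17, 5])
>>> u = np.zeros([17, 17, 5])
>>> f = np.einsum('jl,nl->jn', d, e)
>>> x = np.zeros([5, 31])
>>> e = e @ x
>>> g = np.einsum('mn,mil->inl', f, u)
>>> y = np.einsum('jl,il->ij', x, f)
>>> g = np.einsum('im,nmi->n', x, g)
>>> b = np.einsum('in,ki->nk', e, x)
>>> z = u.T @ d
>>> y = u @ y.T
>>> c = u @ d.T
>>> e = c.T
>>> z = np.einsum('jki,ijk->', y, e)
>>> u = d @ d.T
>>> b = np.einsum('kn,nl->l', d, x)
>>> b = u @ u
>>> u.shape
(17, 17)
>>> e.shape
(17, 17, 17)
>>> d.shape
(17, 5)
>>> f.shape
(17, 31)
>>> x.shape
(5, 31)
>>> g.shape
(17,)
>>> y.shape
(17, 17, 17)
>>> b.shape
(17, 17)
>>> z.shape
()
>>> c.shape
(17, 17, 17)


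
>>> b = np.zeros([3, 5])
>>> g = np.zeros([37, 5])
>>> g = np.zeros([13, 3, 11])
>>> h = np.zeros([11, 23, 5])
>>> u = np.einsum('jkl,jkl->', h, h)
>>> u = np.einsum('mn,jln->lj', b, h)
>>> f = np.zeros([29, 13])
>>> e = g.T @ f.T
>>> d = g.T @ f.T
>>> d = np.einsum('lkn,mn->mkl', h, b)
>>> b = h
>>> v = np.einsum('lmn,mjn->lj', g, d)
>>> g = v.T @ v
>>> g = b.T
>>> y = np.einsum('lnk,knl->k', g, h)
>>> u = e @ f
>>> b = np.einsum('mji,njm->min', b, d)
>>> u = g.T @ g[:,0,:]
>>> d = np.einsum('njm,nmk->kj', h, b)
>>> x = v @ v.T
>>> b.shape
(11, 5, 3)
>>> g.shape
(5, 23, 11)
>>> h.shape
(11, 23, 5)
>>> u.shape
(11, 23, 11)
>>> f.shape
(29, 13)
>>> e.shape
(11, 3, 29)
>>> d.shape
(3, 23)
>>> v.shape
(13, 23)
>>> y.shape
(11,)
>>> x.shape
(13, 13)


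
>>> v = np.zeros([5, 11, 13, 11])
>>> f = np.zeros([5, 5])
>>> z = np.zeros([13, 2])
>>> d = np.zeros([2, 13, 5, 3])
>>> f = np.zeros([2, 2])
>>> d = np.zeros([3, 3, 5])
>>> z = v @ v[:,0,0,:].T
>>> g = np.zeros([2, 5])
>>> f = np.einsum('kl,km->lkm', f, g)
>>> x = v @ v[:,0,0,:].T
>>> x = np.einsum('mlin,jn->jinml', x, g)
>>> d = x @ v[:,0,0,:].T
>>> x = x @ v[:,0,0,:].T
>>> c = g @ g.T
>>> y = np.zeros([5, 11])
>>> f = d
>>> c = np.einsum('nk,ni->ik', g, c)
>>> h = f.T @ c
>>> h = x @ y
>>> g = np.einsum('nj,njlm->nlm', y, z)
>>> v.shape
(5, 11, 13, 11)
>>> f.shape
(2, 13, 5, 5, 5)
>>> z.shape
(5, 11, 13, 5)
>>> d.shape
(2, 13, 5, 5, 5)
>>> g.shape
(5, 13, 5)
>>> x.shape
(2, 13, 5, 5, 5)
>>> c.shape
(2, 5)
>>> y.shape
(5, 11)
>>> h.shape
(2, 13, 5, 5, 11)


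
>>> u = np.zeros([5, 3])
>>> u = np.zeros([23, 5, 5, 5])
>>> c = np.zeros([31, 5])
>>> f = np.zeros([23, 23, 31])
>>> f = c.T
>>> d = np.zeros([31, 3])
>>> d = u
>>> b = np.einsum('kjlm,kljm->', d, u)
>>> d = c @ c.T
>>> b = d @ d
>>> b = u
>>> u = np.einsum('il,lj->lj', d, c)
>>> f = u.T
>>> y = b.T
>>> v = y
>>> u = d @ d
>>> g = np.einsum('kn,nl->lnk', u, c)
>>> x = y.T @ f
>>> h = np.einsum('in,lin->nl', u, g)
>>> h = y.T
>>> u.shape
(31, 31)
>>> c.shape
(31, 5)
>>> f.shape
(5, 31)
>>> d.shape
(31, 31)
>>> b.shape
(23, 5, 5, 5)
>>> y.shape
(5, 5, 5, 23)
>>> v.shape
(5, 5, 5, 23)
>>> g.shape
(5, 31, 31)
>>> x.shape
(23, 5, 5, 31)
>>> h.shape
(23, 5, 5, 5)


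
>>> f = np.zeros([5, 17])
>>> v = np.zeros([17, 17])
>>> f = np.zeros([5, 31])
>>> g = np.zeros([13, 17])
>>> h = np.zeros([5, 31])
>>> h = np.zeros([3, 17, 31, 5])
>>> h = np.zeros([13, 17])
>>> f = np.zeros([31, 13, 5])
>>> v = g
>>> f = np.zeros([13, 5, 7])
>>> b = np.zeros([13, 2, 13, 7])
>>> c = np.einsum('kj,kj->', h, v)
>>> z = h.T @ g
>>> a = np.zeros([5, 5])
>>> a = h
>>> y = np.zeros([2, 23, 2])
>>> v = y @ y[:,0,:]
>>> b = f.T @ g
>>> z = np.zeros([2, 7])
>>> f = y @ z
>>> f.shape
(2, 23, 7)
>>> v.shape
(2, 23, 2)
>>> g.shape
(13, 17)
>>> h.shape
(13, 17)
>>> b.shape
(7, 5, 17)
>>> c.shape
()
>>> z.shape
(2, 7)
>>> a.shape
(13, 17)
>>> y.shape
(2, 23, 2)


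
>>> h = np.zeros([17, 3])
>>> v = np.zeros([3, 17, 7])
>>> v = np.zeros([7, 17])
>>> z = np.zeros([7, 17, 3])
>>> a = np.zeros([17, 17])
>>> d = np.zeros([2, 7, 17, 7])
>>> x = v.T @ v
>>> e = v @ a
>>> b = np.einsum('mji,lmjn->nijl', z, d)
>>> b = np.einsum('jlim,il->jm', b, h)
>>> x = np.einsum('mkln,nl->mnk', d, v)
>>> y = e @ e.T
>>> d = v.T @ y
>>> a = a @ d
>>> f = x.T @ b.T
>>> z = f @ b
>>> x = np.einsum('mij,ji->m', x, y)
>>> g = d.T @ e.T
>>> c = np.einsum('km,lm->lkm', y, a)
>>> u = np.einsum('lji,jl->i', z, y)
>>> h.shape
(17, 3)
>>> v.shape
(7, 17)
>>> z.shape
(7, 7, 2)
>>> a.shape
(17, 7)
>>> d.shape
(17, 7)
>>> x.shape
(2,)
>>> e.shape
(7, 17)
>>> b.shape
(7, 2)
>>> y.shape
(7, 7)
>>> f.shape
(7, 7, 7)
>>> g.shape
(7, 7)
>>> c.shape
(17, 7, 7)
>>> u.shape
(2,)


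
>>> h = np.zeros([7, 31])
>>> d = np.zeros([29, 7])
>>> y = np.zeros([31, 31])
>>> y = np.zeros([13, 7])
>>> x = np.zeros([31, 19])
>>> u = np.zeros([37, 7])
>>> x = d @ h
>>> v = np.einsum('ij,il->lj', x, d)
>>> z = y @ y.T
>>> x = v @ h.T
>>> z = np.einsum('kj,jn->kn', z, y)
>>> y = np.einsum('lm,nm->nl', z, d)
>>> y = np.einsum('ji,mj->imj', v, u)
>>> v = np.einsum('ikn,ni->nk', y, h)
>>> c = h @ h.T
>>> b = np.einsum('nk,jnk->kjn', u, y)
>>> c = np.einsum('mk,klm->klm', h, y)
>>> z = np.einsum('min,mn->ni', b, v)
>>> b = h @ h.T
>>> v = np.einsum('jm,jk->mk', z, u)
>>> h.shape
(7, 31)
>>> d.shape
(29, 7)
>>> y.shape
(31, 37, 7)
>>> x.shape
(7, 7)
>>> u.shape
(37, 7)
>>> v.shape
(31, 7)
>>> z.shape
(37, 31)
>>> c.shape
(31, 37, 7)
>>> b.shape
(7, 7)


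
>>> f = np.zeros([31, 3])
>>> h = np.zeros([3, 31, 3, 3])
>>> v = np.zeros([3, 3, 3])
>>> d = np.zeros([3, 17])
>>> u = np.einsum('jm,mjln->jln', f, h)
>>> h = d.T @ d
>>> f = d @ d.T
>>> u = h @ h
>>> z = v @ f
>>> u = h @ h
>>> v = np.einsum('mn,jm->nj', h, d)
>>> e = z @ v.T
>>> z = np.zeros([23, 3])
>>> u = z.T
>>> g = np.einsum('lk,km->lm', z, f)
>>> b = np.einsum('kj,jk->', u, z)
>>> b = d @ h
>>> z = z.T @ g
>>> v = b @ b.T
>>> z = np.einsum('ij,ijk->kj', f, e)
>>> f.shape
(3, 3)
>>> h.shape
(17, 17)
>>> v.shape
(3, 3)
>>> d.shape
(3, 17)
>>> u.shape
(3, 23)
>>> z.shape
(17, 3)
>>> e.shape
(3, 3, 17)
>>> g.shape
(23, 3)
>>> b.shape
(3, 17)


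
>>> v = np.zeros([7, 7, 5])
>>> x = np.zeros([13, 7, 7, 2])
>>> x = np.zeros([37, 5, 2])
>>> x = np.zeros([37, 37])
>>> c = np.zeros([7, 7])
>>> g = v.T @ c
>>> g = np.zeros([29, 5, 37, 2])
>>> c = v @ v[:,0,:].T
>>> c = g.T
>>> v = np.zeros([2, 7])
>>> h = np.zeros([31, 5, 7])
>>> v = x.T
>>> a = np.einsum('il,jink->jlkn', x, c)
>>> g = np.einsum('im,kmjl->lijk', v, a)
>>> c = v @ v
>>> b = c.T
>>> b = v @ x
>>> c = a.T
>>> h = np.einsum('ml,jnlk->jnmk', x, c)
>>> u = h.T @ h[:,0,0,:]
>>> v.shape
(37, 37)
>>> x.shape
(37, 37)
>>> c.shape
(5, 29, 37, 2)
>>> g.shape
(5, 37, 29, 2)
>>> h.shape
(5, 29, 37, 2)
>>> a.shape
(2, 37, 29, 5)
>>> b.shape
(37, 37)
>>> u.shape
(2, 37, 29, 2)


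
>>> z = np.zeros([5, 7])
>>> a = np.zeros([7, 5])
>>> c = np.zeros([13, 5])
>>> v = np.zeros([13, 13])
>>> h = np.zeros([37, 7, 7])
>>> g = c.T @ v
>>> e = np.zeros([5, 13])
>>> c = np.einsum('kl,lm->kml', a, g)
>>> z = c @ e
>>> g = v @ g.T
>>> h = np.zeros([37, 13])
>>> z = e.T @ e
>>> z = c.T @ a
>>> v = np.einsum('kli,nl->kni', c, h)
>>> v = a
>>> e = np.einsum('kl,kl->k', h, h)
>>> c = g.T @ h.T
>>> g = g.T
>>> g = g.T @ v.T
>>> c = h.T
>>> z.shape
(5, 13, 5)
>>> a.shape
(7, 5)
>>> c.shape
(13, 37)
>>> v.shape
(7, 5)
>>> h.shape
(37, 13)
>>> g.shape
(13, 7)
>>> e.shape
(37,)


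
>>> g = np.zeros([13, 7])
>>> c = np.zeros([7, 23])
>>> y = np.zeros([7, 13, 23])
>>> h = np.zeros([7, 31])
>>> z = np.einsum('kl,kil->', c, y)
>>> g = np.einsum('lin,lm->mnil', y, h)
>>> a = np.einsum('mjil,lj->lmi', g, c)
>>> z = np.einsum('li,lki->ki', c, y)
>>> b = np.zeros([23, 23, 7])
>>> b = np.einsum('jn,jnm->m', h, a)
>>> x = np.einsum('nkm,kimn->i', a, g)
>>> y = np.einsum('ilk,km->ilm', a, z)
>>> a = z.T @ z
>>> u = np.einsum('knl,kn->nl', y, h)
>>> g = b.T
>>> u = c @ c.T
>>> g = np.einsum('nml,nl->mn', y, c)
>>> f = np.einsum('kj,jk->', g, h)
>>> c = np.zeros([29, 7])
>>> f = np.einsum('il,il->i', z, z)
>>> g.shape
(31, 7)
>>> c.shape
(29, 7)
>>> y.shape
(7, 31, 23)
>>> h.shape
(7, 31)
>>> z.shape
(13, 23)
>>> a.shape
(23, 23)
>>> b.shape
(13,)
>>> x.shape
(23,)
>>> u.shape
(7, 7)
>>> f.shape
(13,)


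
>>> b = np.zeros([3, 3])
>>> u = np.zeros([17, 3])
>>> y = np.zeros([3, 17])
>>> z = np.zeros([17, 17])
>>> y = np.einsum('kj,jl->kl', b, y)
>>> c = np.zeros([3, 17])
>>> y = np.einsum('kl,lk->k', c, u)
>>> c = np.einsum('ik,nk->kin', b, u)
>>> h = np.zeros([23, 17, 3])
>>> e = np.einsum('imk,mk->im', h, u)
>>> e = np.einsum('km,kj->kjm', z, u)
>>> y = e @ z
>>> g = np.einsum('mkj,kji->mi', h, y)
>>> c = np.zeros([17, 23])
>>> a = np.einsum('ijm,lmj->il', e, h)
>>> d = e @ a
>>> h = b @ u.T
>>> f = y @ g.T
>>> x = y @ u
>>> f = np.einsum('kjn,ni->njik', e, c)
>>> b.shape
(3, 3)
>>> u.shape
(17, 3)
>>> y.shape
(17, 3, 17)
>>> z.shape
(17, 17)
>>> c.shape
(17, 23)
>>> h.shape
(3, 17)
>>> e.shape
(17, 3, 17)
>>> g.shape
(23, 17)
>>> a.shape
(17, 23)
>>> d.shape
(17, 3, 23)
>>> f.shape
(17, 3, 23, 17)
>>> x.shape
(17, 3, 3)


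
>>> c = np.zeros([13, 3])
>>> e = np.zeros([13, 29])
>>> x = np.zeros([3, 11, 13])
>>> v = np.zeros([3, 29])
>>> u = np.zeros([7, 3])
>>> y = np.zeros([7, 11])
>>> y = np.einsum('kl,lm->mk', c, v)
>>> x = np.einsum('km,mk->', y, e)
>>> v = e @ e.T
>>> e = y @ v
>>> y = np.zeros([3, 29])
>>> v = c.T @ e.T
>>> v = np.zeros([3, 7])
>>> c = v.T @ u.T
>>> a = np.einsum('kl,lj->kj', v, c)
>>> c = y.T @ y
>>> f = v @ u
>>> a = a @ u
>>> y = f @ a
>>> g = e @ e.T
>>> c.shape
(29, 29)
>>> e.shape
(29, 13)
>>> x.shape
()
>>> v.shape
(3, 7)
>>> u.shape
(7, 3)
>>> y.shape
(3, 3)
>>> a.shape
(3, 3)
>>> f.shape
(3, 3)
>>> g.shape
(29, 29)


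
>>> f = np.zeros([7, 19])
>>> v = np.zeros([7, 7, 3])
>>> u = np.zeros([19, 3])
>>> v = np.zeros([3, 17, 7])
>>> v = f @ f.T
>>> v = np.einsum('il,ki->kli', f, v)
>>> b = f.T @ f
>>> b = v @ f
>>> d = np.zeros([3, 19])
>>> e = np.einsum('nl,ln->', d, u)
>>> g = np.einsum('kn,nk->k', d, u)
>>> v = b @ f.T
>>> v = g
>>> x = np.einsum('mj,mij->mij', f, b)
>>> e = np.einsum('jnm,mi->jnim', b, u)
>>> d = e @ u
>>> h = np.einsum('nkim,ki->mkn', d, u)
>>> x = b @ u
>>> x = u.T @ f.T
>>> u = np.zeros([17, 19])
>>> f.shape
(7, 19)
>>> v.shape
(3,)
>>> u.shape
(17, 19)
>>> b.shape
(7, 19, 19)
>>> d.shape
(7, 19, 3, 3)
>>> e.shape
(7, 19, 3, 19)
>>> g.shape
(3,)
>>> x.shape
(3, 7)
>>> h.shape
(3, 19, 7)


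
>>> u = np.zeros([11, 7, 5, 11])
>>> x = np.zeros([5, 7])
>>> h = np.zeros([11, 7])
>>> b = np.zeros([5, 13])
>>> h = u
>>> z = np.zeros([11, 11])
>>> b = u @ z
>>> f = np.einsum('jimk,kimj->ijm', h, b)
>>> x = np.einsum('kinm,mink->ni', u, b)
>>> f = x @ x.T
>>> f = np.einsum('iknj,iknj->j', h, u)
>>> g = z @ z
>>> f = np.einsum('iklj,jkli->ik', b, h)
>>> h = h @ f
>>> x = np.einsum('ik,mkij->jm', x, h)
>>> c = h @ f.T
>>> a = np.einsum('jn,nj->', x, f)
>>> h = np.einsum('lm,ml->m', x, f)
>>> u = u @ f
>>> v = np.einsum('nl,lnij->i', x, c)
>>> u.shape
(11, 7, 5, 7)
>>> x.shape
(7, 11)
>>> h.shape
(11,)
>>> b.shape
(11, 7, 5, 11)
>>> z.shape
(11, 11)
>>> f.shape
(11, 7)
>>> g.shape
(11, 11)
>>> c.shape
(11, 7, 5, 11)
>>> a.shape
()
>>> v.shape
(5,)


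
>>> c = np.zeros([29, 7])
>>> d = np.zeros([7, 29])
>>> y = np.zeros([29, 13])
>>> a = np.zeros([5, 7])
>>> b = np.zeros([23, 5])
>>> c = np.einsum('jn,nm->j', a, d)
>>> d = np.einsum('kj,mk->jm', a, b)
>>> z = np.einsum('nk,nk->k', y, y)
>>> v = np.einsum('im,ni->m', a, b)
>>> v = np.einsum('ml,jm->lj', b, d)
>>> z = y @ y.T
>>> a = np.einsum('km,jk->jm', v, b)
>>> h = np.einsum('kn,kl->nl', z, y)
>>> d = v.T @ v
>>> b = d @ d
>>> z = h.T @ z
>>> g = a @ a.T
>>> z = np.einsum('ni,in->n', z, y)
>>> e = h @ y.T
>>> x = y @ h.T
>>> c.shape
(5,)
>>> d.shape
(7, 7)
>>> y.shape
(29, 13)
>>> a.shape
(23, 7)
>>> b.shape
(7, 7)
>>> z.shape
(13,)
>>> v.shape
(5, 7)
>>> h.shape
(29, 13)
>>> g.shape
(23, 23)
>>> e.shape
(29, 29)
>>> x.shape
(29, 29)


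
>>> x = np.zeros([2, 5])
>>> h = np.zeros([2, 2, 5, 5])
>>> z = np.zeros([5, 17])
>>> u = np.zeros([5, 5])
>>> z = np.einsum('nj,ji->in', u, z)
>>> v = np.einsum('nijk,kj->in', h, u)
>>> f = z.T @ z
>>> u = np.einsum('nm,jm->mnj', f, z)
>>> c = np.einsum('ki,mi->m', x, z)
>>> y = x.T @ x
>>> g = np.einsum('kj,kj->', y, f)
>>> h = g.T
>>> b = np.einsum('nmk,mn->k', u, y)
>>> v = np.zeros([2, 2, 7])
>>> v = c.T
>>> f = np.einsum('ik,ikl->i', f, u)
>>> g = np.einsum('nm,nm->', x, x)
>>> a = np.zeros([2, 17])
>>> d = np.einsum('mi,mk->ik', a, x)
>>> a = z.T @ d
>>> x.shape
(2, 5)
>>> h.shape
()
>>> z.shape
(17, 5)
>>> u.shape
(5, 5, 17)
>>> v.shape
(17,)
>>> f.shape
(5,)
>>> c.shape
(17,)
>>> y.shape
(5, 5)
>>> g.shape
()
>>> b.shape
(17,)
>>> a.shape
(5, 5)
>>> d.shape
(17, 5)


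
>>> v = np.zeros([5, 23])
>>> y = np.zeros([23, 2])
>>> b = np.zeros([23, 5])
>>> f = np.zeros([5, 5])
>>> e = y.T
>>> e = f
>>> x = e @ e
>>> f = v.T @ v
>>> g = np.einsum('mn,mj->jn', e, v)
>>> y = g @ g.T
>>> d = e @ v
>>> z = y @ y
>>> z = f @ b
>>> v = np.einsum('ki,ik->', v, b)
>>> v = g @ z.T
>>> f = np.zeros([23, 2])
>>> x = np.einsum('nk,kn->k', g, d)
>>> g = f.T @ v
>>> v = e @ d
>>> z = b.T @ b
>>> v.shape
(5, 23)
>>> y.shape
(23, 23)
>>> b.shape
(23, 5)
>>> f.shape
(23, 2)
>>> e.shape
(5, 5)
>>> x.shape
(5,)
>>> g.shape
(2, 23)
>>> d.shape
(5, 23)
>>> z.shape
(5, 5)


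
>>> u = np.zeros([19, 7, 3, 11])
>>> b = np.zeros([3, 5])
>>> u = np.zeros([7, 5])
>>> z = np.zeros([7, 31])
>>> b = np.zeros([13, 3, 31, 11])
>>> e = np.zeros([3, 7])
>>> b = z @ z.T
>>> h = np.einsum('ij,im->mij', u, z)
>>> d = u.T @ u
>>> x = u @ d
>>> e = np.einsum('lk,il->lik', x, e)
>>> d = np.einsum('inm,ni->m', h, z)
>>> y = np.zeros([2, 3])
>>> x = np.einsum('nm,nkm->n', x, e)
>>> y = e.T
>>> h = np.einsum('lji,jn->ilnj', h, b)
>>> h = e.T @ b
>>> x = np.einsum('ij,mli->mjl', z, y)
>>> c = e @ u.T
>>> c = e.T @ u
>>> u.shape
(7, 5)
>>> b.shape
(7, 7)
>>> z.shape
(7, 31)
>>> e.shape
(7, 3, 5)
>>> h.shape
(5, 3, 7)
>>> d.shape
(5,)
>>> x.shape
(5, 31, 3)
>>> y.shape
(5, 3, 7)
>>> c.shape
(5, 3, 5)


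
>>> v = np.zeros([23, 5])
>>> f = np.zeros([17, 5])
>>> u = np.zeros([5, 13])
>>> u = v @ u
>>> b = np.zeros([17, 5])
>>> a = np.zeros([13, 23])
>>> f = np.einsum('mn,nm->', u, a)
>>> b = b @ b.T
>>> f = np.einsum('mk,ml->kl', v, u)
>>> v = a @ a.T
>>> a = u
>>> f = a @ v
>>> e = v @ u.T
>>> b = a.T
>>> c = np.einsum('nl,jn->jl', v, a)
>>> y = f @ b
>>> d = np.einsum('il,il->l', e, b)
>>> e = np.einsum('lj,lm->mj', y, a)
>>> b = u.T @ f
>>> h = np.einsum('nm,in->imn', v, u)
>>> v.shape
(13, 13)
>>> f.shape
(23, 13)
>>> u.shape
(23, 13)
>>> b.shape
(13, 13)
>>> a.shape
(23, 13)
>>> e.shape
(13, 23)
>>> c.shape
(23, 13)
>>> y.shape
(23, 23)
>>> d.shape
(23,)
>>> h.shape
(23, 13, 13)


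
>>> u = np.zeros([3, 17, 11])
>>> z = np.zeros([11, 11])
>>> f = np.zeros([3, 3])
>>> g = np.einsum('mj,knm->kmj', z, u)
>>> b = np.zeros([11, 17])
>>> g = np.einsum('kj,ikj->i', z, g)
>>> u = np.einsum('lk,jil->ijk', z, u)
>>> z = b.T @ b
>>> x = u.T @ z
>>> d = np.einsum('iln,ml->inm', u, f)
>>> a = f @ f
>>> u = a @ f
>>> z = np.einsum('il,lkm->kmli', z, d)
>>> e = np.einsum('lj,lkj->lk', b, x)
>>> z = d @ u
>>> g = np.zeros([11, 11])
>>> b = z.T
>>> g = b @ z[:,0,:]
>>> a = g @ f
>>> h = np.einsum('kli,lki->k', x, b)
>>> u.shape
(3, 3)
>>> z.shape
(17, 11, 3)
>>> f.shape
(3, 3)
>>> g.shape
(3, 11, 3)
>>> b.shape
(3, 11, 17)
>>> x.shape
(11, 3, 17)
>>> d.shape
(17, 11, 3)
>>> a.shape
(3, 11, 3)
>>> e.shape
(11, 3)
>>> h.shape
(11,)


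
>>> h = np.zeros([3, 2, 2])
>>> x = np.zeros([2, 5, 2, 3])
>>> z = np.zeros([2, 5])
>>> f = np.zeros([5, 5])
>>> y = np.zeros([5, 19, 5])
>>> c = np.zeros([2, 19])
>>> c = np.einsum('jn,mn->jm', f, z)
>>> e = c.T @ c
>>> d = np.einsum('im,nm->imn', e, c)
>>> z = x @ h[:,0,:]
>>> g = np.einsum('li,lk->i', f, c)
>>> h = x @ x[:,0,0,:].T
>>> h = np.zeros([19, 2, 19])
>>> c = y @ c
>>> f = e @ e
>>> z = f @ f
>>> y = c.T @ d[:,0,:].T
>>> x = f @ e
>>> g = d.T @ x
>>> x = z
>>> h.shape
(19, 2, 19)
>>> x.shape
(2, 2)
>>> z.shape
(2, 2)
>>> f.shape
(2, 2)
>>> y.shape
(2, 19, 2)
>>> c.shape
(5, 19, 2)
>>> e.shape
(2, 2)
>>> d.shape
(2, 2, 5)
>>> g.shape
(5, 2, 2)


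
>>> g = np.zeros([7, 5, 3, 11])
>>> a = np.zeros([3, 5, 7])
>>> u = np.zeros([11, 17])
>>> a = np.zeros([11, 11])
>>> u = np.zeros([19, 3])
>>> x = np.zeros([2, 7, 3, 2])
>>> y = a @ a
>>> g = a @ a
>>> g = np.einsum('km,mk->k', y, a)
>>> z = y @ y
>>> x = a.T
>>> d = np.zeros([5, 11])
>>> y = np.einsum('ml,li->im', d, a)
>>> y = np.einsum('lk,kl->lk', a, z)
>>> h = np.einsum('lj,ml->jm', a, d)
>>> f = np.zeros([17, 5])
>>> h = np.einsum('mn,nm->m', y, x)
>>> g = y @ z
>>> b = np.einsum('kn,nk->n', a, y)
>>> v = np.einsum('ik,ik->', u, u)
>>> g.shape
(11, 11)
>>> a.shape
(11, 11)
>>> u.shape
(19, 3)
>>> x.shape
(11, 11)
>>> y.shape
(11, 11)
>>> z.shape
(11, 11)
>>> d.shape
(5, 11)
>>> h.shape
(11,)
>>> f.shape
(17, 5)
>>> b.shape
(11,)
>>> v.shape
()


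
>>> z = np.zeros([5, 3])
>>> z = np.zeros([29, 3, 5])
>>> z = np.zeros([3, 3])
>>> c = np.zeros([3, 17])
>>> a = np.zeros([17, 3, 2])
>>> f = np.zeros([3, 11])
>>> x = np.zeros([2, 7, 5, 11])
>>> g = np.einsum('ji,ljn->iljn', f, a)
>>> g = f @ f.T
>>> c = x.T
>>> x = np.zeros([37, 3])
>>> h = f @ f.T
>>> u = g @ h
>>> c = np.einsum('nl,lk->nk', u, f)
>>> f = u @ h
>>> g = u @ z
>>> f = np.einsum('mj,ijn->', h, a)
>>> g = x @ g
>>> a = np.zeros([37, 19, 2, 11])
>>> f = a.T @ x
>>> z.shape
(3, 3)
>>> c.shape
(3, 11)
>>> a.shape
(37, 19, 2, 11)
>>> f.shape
(11, 2, 19, 3)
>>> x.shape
(37, 3)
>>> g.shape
(37, 3)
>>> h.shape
(3, 3)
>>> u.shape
(3, 3)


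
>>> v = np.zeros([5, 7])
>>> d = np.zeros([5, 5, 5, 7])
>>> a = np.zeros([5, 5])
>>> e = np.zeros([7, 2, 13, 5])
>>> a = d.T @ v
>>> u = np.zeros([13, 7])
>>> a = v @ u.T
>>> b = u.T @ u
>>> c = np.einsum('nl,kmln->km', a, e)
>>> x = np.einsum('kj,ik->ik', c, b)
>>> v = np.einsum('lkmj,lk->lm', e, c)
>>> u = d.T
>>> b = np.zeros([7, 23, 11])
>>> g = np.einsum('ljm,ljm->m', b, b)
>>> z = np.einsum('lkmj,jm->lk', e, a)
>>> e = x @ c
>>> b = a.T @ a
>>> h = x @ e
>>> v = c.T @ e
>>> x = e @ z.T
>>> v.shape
(2, 2)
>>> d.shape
(5, 5, 5, 7)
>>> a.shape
(5, 13)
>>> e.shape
(7, 2)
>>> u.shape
(7, 5, 5, 5)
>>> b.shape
(13, 13)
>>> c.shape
(7, 2)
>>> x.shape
(7, 7)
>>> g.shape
(11,)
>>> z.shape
(7, 2)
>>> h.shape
(7, 2)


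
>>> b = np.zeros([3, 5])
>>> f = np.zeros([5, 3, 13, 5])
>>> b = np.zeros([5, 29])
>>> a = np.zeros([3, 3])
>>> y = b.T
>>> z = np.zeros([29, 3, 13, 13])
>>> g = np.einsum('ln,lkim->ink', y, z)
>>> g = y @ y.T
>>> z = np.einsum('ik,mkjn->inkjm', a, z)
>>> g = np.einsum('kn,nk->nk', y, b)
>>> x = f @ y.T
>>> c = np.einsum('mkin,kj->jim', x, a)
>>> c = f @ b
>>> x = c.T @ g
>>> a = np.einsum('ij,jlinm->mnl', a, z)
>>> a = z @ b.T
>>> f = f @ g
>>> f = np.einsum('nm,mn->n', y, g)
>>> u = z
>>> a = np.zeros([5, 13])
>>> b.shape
(5, 29)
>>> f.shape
(29,)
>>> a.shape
(5, 13)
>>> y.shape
(29, 5)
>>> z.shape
(3, 13, 3, 13, 29)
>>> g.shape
(5, 29)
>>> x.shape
(29, 13, 3, 29)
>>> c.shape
(5, 3, 13, 29)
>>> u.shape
(3, 13, 3, 13, 29)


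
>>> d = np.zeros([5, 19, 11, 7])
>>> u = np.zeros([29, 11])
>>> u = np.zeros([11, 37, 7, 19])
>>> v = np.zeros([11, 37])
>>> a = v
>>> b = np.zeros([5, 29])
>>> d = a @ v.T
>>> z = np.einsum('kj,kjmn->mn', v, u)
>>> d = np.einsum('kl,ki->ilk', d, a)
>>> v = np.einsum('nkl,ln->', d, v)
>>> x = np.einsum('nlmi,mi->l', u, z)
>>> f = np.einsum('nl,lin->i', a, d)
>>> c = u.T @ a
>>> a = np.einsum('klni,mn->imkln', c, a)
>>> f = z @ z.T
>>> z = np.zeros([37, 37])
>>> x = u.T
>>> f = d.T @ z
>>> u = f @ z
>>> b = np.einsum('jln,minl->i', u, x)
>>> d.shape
(37, 11, 11)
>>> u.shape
(11, 11, 37)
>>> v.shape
()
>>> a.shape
(37, 11, 19, 7, 37)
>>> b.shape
(7,)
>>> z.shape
(37, 37)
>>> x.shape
(19, 7, 37, 11)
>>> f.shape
(11, 11, 37)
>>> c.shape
(19, 7, 37, 37)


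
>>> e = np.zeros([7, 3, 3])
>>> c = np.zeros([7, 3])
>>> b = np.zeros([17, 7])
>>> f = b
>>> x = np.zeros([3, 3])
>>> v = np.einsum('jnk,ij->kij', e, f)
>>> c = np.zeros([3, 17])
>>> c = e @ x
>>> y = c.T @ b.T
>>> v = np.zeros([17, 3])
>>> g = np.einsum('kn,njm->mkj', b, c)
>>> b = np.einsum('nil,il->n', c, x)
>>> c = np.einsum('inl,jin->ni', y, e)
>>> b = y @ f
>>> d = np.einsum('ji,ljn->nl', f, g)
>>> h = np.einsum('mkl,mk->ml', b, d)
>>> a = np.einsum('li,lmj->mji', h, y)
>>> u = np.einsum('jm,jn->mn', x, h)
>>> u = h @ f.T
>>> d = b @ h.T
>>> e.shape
(7, 3, 3)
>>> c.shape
(3, 3)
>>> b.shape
(3, 3, 7)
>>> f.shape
(17, 7)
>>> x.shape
(3, 3)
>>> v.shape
(17, 3)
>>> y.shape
(3, 3, 17)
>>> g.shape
(3, 17, 3)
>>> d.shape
(3, 3, 3)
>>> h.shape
(3, 7)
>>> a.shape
(3, 17, 7)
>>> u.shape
(3, 17)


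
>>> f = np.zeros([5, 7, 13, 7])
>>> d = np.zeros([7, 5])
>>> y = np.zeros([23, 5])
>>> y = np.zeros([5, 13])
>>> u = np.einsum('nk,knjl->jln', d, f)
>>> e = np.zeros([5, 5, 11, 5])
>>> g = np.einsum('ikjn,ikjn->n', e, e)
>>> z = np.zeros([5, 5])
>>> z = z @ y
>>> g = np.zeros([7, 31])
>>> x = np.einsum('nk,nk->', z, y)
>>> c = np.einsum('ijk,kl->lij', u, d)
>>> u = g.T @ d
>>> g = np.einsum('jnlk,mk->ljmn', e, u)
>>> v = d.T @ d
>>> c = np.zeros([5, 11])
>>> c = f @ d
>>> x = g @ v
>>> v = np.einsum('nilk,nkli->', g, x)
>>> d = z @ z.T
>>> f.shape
(5, 7, 13, 7)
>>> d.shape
(5, 5)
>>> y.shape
(5, 13)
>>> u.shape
(31, 5)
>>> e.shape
(5, 5, 11, 5)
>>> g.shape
(11, 5, 31, 5)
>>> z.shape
(5, 13)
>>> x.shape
(11, 5, 31, 5)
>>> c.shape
(5, 7, 13, 5)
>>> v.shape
()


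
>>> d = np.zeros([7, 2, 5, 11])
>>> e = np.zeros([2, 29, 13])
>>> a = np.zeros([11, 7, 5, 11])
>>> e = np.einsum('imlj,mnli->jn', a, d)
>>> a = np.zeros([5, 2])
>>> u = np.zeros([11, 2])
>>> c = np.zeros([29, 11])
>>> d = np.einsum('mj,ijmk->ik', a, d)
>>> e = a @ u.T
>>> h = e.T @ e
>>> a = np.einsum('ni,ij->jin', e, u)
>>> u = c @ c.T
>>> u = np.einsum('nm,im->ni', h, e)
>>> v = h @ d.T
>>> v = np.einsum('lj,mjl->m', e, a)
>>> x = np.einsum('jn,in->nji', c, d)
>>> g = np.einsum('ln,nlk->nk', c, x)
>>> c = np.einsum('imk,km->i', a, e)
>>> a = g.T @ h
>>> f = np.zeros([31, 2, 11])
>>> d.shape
(7, 11)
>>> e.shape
(5, 11)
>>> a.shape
(7, 11)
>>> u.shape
(11, 5)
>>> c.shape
(2,)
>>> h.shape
(11, 11)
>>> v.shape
(2,)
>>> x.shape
(11, 29, 7)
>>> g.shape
(11, 7)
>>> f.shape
(31, 2, 11)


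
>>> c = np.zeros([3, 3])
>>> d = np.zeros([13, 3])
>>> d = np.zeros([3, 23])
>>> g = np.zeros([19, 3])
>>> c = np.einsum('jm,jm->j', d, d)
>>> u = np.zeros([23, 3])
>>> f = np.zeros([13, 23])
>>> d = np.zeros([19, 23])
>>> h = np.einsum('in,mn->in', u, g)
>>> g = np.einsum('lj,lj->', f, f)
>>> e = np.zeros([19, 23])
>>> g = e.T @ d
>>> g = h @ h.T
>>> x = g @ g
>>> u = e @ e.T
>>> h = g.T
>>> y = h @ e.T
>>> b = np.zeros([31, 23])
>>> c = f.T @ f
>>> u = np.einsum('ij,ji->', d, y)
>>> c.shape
(23, 23)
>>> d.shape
(19, 23)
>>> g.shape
(23, 23)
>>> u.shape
()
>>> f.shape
(13, 23)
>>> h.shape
(23, 23)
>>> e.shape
(19, 23)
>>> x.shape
(23, 23)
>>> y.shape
(23, 19)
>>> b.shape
(31, 23)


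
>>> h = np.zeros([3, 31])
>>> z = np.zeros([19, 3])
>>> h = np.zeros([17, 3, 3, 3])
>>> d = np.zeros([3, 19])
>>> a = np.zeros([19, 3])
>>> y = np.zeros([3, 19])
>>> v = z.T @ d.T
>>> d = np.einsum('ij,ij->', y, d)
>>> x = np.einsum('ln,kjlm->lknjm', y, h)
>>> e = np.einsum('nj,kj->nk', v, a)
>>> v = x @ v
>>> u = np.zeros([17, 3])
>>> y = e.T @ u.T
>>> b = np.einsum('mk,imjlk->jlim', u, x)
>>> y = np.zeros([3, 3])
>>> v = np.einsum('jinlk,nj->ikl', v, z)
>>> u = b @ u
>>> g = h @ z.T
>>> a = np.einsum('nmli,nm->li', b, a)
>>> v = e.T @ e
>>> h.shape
(17, 3, 3, 3)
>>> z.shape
(19, 3)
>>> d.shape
()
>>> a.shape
(3, 17)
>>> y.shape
(3, 3)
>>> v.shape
(19, 19)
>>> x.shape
(3, 17, 19, 3, 3)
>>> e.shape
(3, 19)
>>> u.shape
(19, 3, 3, 3)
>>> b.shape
(19, 3, 3, 17)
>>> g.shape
(17, 3, 3, 19)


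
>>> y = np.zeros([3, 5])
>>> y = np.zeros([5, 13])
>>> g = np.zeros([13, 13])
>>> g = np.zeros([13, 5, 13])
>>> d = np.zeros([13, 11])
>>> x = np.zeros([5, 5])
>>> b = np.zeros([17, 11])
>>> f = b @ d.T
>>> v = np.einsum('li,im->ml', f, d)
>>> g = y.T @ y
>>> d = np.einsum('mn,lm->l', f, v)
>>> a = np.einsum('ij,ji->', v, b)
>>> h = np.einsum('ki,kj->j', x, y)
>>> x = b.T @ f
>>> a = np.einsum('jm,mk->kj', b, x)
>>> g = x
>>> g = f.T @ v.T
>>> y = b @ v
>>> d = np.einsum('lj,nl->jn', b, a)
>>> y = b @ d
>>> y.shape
(17, 13)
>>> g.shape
(13, 11)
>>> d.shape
(11, 13)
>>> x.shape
(11, 13)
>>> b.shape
(17, 11)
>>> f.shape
(17, 13)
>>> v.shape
(11, 17)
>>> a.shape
(13, 17)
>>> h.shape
(13,)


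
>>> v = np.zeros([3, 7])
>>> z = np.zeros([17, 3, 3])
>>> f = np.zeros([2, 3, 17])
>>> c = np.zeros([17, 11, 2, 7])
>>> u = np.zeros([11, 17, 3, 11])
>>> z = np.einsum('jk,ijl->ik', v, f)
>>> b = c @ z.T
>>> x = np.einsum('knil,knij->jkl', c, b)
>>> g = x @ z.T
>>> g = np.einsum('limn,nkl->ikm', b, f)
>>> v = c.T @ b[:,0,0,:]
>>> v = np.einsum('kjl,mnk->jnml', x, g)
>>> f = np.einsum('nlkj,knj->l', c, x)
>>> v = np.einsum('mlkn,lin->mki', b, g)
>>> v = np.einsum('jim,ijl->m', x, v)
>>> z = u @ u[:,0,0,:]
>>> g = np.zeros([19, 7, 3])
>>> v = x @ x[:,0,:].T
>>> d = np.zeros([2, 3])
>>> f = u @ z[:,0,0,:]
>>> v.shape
(2, 17, 2)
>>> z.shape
(11, 17, 3, 11)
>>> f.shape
(11, 17, 3, 11)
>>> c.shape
(17, 11, 2, 7)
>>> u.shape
(11, 17, 3, 11)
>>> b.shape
(17, 11, 2, 2)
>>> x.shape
(2, 17, 7)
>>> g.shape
(19, 7, 3)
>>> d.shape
(2, 3)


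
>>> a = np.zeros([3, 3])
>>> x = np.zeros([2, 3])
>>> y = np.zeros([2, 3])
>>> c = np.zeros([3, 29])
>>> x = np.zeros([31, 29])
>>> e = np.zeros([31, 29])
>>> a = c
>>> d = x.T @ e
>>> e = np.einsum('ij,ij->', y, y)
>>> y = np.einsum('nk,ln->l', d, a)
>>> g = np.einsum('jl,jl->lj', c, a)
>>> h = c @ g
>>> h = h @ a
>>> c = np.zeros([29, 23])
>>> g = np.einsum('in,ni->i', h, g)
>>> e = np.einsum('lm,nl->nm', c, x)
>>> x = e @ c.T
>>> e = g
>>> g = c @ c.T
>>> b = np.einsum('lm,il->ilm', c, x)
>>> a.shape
(3, 29)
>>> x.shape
(31, 29)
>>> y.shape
(3,)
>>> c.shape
(29, 23)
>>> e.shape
(3,)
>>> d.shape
(29, 29)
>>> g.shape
(29, 29)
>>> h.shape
(3, 29)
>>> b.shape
(31, 29, 23)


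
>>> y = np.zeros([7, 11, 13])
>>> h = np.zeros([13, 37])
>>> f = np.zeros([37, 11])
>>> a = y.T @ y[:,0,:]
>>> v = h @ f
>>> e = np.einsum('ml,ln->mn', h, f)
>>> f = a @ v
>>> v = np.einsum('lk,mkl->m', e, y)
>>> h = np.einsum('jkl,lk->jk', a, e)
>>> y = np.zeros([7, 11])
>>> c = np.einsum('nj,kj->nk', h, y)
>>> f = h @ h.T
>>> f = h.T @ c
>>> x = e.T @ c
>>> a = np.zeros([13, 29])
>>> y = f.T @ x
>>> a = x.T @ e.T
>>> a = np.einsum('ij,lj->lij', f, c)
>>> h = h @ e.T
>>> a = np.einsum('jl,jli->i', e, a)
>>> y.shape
(7, 7)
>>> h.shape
(13, 13)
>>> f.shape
(11, 7)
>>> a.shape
(7,)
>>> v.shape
(7,)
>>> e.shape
(13, 11)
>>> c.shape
(13, 7)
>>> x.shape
(11, 7)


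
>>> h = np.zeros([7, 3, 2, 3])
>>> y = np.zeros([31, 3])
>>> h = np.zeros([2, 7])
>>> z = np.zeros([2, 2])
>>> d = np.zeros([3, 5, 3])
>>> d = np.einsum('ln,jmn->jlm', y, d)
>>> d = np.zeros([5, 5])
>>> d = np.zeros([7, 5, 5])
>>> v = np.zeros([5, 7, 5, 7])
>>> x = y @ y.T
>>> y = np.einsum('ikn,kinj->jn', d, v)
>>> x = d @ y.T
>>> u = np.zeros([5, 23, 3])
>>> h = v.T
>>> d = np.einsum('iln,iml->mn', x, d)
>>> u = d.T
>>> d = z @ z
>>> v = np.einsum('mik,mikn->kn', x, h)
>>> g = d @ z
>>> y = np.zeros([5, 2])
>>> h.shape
(7, 5, 7, 5)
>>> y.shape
(5, 2)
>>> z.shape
(2, 2)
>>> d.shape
(2, 2)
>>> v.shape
(7, 5)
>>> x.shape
(7, 5, 7)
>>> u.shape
(7, 5)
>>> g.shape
(2, 2)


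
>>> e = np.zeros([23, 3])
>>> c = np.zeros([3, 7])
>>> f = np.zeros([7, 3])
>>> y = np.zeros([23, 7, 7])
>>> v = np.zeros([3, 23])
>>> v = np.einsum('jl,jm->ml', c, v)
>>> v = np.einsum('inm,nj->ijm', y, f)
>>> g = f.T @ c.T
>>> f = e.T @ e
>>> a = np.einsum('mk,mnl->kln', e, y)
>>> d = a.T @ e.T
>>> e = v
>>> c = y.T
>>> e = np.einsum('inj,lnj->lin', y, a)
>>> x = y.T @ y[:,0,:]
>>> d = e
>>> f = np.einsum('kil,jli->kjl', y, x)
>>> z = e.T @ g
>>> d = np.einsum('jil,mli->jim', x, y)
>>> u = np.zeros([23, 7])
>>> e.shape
(3, 23, 7)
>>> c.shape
(7, 7, 23)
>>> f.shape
(23, 7, 7)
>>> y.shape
(23, 7, 7)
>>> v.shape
(23, 3, 7)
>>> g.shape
(3, 3)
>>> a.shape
(3, 7, 7)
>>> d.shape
(7, 7, 23)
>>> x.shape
(7, 7, 7)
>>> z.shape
(7, 23, 3)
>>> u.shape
(23, 7)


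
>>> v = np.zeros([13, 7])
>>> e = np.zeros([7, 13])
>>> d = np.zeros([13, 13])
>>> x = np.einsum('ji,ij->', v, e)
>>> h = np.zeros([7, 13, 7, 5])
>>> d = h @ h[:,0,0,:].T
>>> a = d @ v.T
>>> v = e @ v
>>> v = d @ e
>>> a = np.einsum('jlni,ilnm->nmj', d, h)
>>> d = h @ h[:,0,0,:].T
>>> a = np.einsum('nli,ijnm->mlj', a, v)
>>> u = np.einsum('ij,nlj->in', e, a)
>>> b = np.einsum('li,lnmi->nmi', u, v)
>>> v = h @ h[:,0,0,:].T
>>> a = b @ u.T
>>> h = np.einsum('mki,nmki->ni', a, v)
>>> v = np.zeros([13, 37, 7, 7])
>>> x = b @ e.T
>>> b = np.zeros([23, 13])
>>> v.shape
(13, 37, 7, 7)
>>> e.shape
(7, 13)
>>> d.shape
(7, 13, 7, 7)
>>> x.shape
(13, 7, 7)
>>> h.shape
(7, 7)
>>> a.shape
(13, 7, 7)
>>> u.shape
(7, 13)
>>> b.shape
(23, 13)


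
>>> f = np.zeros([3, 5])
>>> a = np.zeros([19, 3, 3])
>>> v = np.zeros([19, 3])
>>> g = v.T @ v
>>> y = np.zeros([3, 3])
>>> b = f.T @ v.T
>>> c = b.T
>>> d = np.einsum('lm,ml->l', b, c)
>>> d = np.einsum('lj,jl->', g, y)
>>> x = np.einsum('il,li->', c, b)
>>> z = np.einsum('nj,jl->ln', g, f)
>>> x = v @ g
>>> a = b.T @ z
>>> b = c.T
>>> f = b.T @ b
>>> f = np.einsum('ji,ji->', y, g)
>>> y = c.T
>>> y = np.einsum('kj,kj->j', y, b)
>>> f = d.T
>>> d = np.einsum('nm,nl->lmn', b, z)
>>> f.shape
()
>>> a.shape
(19, 3)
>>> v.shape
(19, 3)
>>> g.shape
(3, 3)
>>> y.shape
(19,)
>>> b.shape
(5, 19)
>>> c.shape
(19, 5)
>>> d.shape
(3, 19, 5)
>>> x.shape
(19, 3)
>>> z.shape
(5, 3)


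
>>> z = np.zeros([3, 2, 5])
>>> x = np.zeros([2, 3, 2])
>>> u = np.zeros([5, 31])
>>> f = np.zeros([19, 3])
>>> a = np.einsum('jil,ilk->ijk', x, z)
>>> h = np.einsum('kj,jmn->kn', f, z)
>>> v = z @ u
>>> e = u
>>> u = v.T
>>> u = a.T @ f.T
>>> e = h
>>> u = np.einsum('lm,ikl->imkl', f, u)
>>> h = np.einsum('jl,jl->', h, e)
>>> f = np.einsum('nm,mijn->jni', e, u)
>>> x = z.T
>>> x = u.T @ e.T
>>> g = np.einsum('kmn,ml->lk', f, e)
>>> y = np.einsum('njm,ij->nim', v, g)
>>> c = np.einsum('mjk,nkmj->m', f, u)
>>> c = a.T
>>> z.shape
(3, 2, 5)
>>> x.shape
(19, 2, 3, 19)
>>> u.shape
(5, 3, 2, 19)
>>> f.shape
(2, 19, 3)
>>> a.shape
(3, 2, 5)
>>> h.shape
()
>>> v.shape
(3, 2, 31)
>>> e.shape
(19, 5)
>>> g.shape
(5, 2)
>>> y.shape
(3, 5, 31)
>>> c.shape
(5, 2, 3)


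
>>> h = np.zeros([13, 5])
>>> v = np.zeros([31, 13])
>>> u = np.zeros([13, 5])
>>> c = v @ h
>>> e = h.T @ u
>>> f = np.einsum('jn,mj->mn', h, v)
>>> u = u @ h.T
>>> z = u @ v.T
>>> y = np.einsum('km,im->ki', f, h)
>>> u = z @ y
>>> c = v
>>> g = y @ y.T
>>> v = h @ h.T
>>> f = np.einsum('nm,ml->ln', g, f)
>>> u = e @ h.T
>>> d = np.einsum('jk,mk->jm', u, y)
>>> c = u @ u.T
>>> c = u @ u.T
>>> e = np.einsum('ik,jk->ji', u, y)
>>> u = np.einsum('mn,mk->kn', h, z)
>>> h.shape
(13, 5)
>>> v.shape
(13, 13)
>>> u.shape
(31, 5)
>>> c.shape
(5, 5)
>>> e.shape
(31, 5)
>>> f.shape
(5, 31)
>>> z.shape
(13, 31)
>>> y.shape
(31, 13)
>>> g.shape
(31, 31)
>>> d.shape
(5, 31)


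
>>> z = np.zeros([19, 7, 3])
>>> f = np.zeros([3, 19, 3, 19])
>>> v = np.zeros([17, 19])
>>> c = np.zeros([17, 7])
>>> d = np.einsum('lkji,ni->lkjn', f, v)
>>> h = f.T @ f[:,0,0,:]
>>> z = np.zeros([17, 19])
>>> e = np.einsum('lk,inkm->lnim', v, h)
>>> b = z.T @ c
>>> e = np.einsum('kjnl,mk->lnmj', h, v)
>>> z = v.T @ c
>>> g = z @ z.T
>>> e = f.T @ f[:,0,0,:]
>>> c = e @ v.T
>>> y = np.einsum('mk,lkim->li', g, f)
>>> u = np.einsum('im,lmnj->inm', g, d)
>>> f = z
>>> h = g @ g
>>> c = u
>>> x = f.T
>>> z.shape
(19, 7)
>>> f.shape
(19, 7)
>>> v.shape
(17, 19)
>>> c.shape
(19, 3, 19)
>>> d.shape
(3, 19, 3, 17)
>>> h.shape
(19, 19)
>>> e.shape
(19, 3, 19, 19)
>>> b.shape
(19, 7)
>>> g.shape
(19, 19)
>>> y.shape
(3, 3)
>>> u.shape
(19, 3, 19)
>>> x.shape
(7, 19)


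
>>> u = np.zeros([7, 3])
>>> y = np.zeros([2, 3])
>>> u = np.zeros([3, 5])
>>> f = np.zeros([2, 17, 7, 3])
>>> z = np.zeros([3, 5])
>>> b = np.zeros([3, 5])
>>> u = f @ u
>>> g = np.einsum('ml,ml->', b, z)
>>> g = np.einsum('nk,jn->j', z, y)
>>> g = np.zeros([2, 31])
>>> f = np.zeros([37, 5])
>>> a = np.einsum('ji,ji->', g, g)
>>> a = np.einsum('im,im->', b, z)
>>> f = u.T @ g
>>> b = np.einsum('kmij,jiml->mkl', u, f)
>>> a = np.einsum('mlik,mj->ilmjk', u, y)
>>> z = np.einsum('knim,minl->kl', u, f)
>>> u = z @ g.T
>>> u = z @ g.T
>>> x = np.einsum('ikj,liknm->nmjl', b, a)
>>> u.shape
(2, 2)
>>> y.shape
(2, 3)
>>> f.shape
(5, 7, 17, 31)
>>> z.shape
(2, 31)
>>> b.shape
(17, 2, 31)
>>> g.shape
(2, 31)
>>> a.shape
(7, 17, 2, 3, 5)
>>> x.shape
(3, 5, 31, 7)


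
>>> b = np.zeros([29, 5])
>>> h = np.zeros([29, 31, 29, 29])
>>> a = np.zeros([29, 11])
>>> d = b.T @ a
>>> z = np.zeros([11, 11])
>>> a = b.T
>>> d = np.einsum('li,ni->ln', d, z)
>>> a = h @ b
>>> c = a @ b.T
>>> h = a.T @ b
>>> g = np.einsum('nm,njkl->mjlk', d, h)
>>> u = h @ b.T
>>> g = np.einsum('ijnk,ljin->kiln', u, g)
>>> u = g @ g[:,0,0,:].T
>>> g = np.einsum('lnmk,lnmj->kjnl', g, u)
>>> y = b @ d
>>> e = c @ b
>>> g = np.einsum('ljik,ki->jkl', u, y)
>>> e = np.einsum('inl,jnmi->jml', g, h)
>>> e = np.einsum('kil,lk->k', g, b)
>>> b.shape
(29, 5)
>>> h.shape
(5, 29, 31, 5)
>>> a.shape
(29, 31, 29, 5)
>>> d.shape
(5, 11)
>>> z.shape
(11, 11)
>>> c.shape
(29, 31, 29, 29)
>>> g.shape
(5, 29, 29)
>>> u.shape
(29, 5, 11, 29)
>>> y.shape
(29, 11)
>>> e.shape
(5,)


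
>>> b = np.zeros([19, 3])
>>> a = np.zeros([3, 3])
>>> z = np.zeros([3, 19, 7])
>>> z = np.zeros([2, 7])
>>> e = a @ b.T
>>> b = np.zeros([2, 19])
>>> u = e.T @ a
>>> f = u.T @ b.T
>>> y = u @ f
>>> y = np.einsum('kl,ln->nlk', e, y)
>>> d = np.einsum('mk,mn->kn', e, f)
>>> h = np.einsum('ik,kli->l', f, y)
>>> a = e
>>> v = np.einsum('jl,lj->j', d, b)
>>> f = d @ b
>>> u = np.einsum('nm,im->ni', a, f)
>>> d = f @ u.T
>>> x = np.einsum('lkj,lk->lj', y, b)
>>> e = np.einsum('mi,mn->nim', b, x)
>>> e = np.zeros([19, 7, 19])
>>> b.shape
(2, 19)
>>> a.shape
(3, 19)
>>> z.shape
(2, 7)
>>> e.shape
(19, 7, 19)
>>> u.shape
(3, 19)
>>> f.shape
(19, 19)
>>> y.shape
(2, 19, 3)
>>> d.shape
(19, 3)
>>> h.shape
(19,)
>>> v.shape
(19,)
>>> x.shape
(2, 3)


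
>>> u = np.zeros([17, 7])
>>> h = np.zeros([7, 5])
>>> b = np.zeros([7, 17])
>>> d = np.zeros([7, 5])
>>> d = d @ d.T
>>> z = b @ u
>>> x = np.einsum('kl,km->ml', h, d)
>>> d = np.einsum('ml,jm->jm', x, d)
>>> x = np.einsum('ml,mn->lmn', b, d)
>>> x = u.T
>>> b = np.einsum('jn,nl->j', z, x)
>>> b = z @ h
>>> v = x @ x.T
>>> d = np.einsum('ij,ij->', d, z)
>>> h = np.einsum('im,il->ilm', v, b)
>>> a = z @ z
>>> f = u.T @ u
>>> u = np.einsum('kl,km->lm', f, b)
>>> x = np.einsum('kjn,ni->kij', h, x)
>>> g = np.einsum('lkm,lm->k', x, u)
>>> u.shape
(7, 5)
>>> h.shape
(7, 5, 7)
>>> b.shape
(7, 5)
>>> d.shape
()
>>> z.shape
(7, 7)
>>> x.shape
(7, 17, 5)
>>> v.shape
(7, 7)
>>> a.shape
(7, 7)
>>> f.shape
(7, 7)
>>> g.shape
(17,)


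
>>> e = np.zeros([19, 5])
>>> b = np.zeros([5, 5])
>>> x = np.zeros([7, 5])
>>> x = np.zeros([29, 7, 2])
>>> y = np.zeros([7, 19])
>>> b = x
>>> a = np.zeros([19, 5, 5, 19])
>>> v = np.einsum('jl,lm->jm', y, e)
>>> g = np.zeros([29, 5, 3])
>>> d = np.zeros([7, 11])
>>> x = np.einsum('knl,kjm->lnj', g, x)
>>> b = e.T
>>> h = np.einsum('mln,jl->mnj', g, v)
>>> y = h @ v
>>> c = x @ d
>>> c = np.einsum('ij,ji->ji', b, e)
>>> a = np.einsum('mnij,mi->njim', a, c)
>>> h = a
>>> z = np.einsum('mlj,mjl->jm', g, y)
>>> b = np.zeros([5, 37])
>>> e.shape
(19, 5)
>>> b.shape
(5, 37)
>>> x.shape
(3, 5, 7)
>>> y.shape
(29, 3, 5)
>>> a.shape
(5, 19, 5, 19)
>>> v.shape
(7, 5)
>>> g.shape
(29, 5, 3)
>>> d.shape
(7, 11)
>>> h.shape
(5, 19, 5, 19)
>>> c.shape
(19, 5)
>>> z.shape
(3, 29)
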